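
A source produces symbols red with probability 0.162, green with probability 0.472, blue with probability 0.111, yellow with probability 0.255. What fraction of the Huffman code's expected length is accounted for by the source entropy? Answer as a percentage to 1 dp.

99.5%

Entropy H = −Σ p log₂ p ≈ 1.7914 bits.
Huffman merges: 111/1000+81/500→273/1000; 51/200+273/1000→66/125; 59/125+66/125→1. L = 1801/1000 ≈ 1.8010.
Efficiency = H/L = 1.7914/1.8010 = 99.5%.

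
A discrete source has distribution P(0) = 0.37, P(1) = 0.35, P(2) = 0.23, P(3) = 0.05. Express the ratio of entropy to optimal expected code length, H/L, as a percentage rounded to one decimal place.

92.4%

Entropy H = −Σ p log₂ p ≈ 1.7646 bits.
Huffman merges: 1/20+23/100→7/25; 7/25+7/20→63/100; 37/100+63/100→1. L = 191/100 ≈ 1.9100.
Efficiency = H/L = 1.7646/1.9100 = 92.4%.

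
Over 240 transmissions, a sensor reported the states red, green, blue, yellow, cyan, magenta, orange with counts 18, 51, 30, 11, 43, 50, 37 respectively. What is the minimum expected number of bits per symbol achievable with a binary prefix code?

Probabilities are the counts divided by 240.
Repeatedly combine the two least-probable nodes; the expected code length is the sum of the merged weights.
merge 11/240 + 3/40 → 29/240
merge 29/240 + 1/8 → 59/240
merge 37/240 + 43/240 → 1/3
merge 5/24 + 17/80 → 101/240
merge 59/240 + 1/3 → 139/240
merge 101/240 + 139/240 → 1
L = 29/240 + 59/240 + 1/3 + 101/240 + 139/240 + 1 = 27/10 = 2.7 bits/symbol.

2.7 bits/symbol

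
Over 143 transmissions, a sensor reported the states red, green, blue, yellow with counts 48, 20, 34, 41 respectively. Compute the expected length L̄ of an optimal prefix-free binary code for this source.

2 bits/symbol

Probabilities are the counts divided by 143.
Repeatedly combine the two least-probable nodes; the expected code length is the sum of the merged weights.
merge 20/143 + 34/143 → 54/143
merge 41/143 + 48/143 → 89/143
merge 54/143 + 89/143 → 1
L = 54/143 + 89/143 + 1 = 2 bits/symbol.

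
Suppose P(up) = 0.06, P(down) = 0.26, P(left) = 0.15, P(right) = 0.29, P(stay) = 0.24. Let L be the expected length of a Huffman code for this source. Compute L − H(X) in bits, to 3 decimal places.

Entropy H = −Σ p log₂ p ≈ 2.1714 bits.
Huffman merges: 3/50+3/20→21/100; 21/100+6/25→9/20; 13/50+29/100→11/20; 9/20+11/20→1. L = 221/100 ≈ 2.2100.
L − H = 2.2100 − 2.1714 = 0.039 bits.

0.039 bits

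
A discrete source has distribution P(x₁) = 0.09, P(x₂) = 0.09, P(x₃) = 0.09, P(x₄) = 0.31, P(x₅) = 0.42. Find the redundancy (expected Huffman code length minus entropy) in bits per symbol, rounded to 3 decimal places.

Entropy H = −Σ p log₂ p ≈ 1.9874 bits.
Huffman merges: 9/100+9/100→9/50; 9/100+9/50→27/100; 27/100+31/100→29/50; 21/50+29/50→1. L = 203/100 ≈ 2.0300.
L − H = 2.0300 − 1.9874 = 0.043 bits.

0.043 bits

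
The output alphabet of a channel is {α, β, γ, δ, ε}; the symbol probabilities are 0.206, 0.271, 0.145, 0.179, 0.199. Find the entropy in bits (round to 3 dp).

2.292 bits

H = −Σ pᵢ log₂ pᵢ.
−0.206·log₂(0.206) = 0.4695
−0.271·log₂(0.271) = 0.5105
−0.145·log₂(0.145) = 0.4040
−0.179·log₂(0.179) = 0.4443
−0.199·log₂(0.199) = 0.4635
Sum ≈ 2.2917 → 2.292 bits.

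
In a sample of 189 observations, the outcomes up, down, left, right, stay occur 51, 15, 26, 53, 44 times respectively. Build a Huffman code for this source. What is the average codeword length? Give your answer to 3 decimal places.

2.217 bits/symbol

Probabilities are the counts divided by 189.
Repeatedly combine the two least-probable nodes; the expected code length is the sum of the merged weights.
merge 5/63 + 26/189 → 41/189
merge 41/189 + 44/189 → 85/189
merge 17/63 + 53/189 → 104/189
merge 85/189 + 104/189 → 1
L = 41/189 + 85/189 + 104/189 + 1 = 419/189 ≈ 2.217 bits/symbol.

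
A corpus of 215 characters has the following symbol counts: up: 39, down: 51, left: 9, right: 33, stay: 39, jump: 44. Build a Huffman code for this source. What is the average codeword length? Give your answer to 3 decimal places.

Probabilities are the counts divided by 215.
Repeatedly combine the two least-probable nodes; the expected code length is the sum of the merged weights.
merge 9/215 + 33/215 → 42/215
merge 39/215 + 39/215 → 78/215
merge 42/215 + 44/215 → 2/5
merge 51/215 + 78/215 → 3/5
merge 2/5 + 3/5 → 1
L = 42/215 + 78/215 + 2/5 + 3/5 + 1 = 110/43 ≈ 2.558 bits/symbol.

2.558 bits/symbol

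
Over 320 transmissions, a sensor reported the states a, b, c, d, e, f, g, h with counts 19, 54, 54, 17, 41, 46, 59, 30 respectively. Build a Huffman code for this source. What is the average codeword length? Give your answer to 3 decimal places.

Probabilities are the counts divided by 320.
Repeatedly combine the two least-probable nodes; the expected code length is the sum of the merged weights.
merge 17/320 + 19/320 → 9/80
merge 3/32 + 9/80 → 33/160
merge 41/320 + 23/160 → 87/320
merge 27/160 + 27/160 → 27/80
merge 59/320 + 33/160 → 25/64
merge 87/320 + 27/80 → 39/64
merge 25/64 + 39/64 → 1
L = 9/80 + 33/160 + 87/320 + 27/80 + 25/64 + 39/64 + 1 = 937/320 ≈ 2.928 bits/symbol.

2.928 bits/symbol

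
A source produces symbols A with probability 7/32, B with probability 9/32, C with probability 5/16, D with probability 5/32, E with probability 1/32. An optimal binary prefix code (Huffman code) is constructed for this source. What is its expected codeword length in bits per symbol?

Repeatedly combine the two least-probable nodes; the expected code length is the sum of the merged weights.
merge 1/32 + 5/32 → 3/16
merge 3/16 + 7/32 → 13/32
merge 9/32 + 5/16 → 19/32
merge 13/32 + 19/32 → 1
L = 3/16 + 13/32 + 19/32 + 1 = 35/16 = 2.1875 bits/symbol.

2.1875 bits/symbol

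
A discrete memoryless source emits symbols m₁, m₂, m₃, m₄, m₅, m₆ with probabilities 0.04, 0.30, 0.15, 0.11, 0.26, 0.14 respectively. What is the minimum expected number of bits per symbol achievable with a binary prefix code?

Repeatedly combine the two least-probable nodes; the expected code length is the sum of the merged weights.
merge 1/25 + 11/100 → 3/20
merge 7/50 + 3/20 → 29/100
merge 3/20 + 13/50 → 41/100
merge 29/100 + 3/10 → 59/100
merge 41/100 + 59/100 → 1
L = 3/20 + 29/100 + 41/100 + 59/100 + 1 = 61/25 = 2.44 bits/symbol.

2.44 bits/symbol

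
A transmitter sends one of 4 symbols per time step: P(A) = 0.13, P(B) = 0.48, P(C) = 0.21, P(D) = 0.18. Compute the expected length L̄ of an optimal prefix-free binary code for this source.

1.83 bits/symbol

Repeatedly combine the two least-probable nodes; the expected code length is the sum of the merged weights.
merge 13/100 + 9/50 → 31/100
merge 21/100 + 31/100 → 13/25
merge 12/25 + 13/25 → 1
L = 31/100 + 13/25 + 1 = 183/100 = 1.83 bits/symbol.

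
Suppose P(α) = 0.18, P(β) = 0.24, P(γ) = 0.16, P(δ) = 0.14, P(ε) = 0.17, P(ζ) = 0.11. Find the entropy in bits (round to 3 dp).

2.544 bits

H = −Σ pᵢ log₂ pᵢ.
−0.18·log₂(0.18) = 0.4453
−0.24·log₂(0.24) = 0.4941
−0.16·log₂(0.16) = 0.4230
−0.14·log₂(0.14) = 0.3971
−0.17·log₂(0.17) = 0.4346
−0.11·log₂(0.11) = 0.3503
Sum ≈ 2.5444 → 2.544 bits.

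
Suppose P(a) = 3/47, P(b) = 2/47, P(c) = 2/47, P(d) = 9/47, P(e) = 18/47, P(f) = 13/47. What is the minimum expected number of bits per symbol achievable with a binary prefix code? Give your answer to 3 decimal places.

Repeatedly combine the two least-probable nodes; the expected code length is the sum of the merged weights.
merge 2/47 + 2/47 → 4/47
merge 3/47 + 4/47 → 7/47
merge 7/47 + 9/47 → 16/47
merge 13/47 + 16/47 → 29/47
merge 18/47 + 29/47 → 1
L = 4/47 + 7/47 + 16/47 + 29/47 + 1 = 103/47 ≈ 2.191 bits/symbol.

2.191 bits/symbol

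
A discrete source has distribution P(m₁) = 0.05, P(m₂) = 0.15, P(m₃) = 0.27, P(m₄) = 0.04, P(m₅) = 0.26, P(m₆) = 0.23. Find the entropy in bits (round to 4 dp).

2.3154 bits

H = −Σ pᵢ log₂ pᵢ.
−0.05·log₂(0.05) = 0.2161
−0.15·log₂(0.15) = 0.4105
−0.27·log₂(0.27) = 0.5100
−0.04·log₂(0.04) = 0.1858
−0.26·log₂(0.26) = 0.5053
−0.23·log₂(0.23) = 0.4877
Sum ≈ 2.3154 → 2.3154 bits.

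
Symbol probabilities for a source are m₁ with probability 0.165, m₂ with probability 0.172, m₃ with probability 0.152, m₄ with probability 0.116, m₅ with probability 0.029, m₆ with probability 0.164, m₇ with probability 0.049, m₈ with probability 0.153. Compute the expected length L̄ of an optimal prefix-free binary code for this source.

Repeatedly combine the two least-probable nodes; the expected code length is the sum of the merged weights.
merge 29/1000 + 49/1000 → 39/500
merge 39/500 + 29/250 → 97/500
merge 19/125 + 153/1000 → 61/200
merge 41/250 + 33/200 → 329/1000
merge 43/250 + 97/500 → 183/500
merge 61/200 + 329/1000 → 317/500
merge 183/500 + 317/500 → 1
L = 39/500 + 97/500 + 61/200 + 329/1000 + 183/500 + 317/500 + 1 = 1453/500 = 2.906 bits/symbol.

2.906 bits/symbol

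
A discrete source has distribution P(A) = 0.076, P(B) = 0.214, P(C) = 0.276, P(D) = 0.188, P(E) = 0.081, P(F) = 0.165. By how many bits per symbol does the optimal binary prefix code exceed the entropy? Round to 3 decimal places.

Entropy H = −Σ p log₂ p ≈ 2.4471 bits.
Huffman merges: 19/250+81/1000→157/1000; 157/1000+33/200→161/500; 47/250+107/500→201/500; 69/250+161/500→299/500; 201/500+299/500→1. L = 2479/1000 ≈ 2.4790.
L − H = 2.4790 − 2.4471 = 0.032 bits.

0.032 bits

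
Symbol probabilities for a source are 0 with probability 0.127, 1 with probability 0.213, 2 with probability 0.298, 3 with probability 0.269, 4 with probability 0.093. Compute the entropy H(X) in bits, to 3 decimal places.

H = −Σ pᵢ log₂ pᵢ.
−0.127·log₂(0.127) = 0.3781
−0.213·log₂(0.213) = 0.4752
−0.298·log₂(0.298) = 0.5205
−0.269·log₂(0.269) = 0.5096
−0.093·log₂(0.093) = 0.3187
Sum ≈ 2.2021 → 2.202 bits.

2.202 bits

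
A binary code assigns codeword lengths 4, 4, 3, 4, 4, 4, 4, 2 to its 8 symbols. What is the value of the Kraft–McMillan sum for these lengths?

With common denominator 2^4 = 16: Σ 2^(−ℓᵢ) = 1/16 + 1/16 + 2/16 + 1/16 + 1/16 + 1/16 + 1/16 + 4/16 = 12/16 = 0.75.

0.75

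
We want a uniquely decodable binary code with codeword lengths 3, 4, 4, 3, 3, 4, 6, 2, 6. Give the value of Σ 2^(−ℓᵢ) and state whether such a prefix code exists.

With common denominator 2^6 = 64: Σ 2^(−ℓᵢ) = 8/64 + 4/64 + 4/64 + 8/64 + 8/64 + 4/64 + 1/64 + 16/64 + 1/64 = 54/64 = 0.84375.
Kraft's inequality requires Σ ≤ 1; here Σ = 0.84375 ≤ 1, so such a prefix code exists.

0.84375; yes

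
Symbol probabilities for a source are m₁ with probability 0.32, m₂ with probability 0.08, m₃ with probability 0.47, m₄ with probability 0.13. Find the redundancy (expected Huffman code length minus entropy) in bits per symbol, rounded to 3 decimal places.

Entropy H = −Σ p log₂ p ≈ 1.7121 bits.
Huffman merges: 2/25+13/100→21/100; 21/100+8/25→53/100; 47/100+53/100→1. L = 87/50 ≈ 1.7400.
L − H = 1.7400 − 1.7121 = 0.028 bits.

0.028 bits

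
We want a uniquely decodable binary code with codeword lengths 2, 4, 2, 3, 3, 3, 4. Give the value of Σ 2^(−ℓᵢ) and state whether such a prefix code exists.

1; yes

With common denominator 2^4 = 16: Σ 2^(−ℓᵢ) = 4/16 + 1/16 + 4/16 + 2/16 + 2/16 + 2/16 + 1/16 = 16/16 = 1.
Kraft's inequality requires Σ ≤ 1; here Σ = 1 ≤ 1, so such a prefix code exists.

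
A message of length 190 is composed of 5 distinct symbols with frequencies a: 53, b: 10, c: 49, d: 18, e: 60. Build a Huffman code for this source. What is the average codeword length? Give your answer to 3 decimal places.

Probabilities are the counts divided by 190.
Repeatedly combine the two least-probable nodes; the expected code length is the sum of the merged weights.
merge 1/19 + 9/95 → 14/95
merge 14/95 + 49/190 → 77/190
merge 53/190 + 6/19 → 113/190
merge 77/190 + 113/190 → 1
L = 14/95 + 77/190 + 113/190 + 1 = 204/95 ≈ 2.147 bits/symbol.

2.147 bits/symbol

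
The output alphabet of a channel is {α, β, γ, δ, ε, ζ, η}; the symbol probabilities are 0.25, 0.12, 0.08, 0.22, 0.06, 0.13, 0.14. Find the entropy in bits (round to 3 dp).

H = −Σ pᵢ log₂ pᵢ.
−0.25·log₂(0.25) = 0.5000
−0.12·log₂(0.12) = 0.3671
−0.08·log₂(0.08) = 0.2915
−0.22·log₂(0.22) = 0.4806
−0.06·log₂(0.06) = 0.2435
−0.13·log₂(0.13) = 0.3826
−0.14·log₂(0.14) = 0.3971
Sum ≈ 2.6624 → 2.662 bits.

2.662 bits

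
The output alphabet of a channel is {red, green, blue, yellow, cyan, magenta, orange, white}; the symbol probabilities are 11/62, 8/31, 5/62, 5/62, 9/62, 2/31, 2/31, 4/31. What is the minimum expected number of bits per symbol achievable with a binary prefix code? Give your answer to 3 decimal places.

2.855 bits/symbol

Repeatedly combine the two least-probable nodes; the expected code length is the sum of the merged weights.
merge 2/31 + 2/31 → 4/31
merge 5/62 + 5/62 → 5/31
merge 4/31 + 4/31 → 8/31
merge 9/62 + 5/31 → 19/62
merge 11/62 + 8/31 → 27/62
merge 8/31 + 19/62 → 35/62
merge 27/62 + 35/62 → 1
L = 4/31 + 5/31 + 8/31 + 19/62 + 27/62 + 35/62 + 1 = 177/62 ≈ 2.855 bits/symbol.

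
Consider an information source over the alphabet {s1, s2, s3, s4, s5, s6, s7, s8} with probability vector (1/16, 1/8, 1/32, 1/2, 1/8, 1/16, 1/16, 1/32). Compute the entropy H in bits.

2.3125 bits

Each probability is a power of 1/2, so log₂(1/p) is an integer.
H = Σ p·log₂(1/p) = 1/16·4 + 1/8·3 + 1/32·5 + 1/2·1 + 1/8·3 + 1/16·4 + 1/16·4 + 1/32·5 = 2.3125 bits.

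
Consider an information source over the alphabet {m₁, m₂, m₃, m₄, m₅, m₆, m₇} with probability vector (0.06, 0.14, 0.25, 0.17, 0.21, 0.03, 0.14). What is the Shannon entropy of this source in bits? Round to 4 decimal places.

H = −Σ pᵢ log₂ pᵢ.
−0.06·log₂(0.06) = 0.2435
−0.14·log₂(0.14) = 0.3971
−0.25·log₂(0.25) = 0.5000
−0.17·log₂(0.17) = 0.4346
−0.21·log₂(0.21) = 0.4728
−0.03·log₂(0.03) = 0.1518
−0.14·log₂(0.14) = 0.3971
Sum ≈ 2.5969 → 2.5969 bits.

2.5969 bits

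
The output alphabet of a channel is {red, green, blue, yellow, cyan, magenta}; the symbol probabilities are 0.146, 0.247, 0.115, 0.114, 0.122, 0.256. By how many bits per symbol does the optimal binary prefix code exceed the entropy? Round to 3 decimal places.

Entropy H = −Σ p log₂ p ≈ 2.4931 bits.
Huffman merges: 57/500+23/200→229/1000; 61/500+73/500→67/250; 229/1000+247/1000→119/250; 32/125+67/250→131/250; 119/250+131/250→1. L = 2497/1000 ≈ 2.4970.
L − H = 2.4970 − 2.4931 = 0.004 bits.

0.004 bits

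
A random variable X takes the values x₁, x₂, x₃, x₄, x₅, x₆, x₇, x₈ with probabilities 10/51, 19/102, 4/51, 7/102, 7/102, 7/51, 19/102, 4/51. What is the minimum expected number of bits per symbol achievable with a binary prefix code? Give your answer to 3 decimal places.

2.912 bits/symbol

Repeatedly combine the two least-probable nodes; the expected code length is the sum of the merged weights.
merge 7/102 + 7/102 → 7/51
merge 4/51 + 4/51 → 8/51
merge 7/51 + 7/51 → 14/51
merge 8/51 + 19/102 → 35/102
merge 19/102 + 10/51 → 13/34
merge 14/51 + 35/102 → 21/34
merge 13/34 + 21/34 → 1
L = 7/51 + 8/51 + 14/51 + 35/102 + 13/34 + 21/34 + 1 = 99/34 ≈ 2.912 bits/symbol.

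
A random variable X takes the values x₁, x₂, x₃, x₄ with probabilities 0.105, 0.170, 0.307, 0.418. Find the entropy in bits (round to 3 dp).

H = −Σ pᵢ log₂ pᵢ.
−0.105·log₂(0.105) = 0.3414
−0.170·log₂(0.170) = 0.4346
−0.307·log₂(0.307) = 0.5230
−0.418·log₂(0.418) = 0.5260
Sum ≈ 1.8251 → 1.825 bits.

1.825 bits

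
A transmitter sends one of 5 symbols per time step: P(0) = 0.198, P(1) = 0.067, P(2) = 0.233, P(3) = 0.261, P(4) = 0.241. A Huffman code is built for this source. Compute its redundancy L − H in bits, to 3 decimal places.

Entropy H = −Σ p log₂ p ≈ 2.2141 bits.
Huffman merges: 67/1000+99/500→53/200; 233/1000+241/1000→237/500; 261/1000+53/200→263/500; 237/500+263/500→1. L = 453/200 ≈ 2.2650.
L − H = 2.2650 − 2.2141 = 0.051 bits.

0.051 bits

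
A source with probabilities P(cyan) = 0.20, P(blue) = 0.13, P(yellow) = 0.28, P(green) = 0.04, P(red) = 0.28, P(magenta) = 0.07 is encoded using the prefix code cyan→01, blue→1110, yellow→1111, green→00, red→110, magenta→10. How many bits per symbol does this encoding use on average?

3.1 bits/symbol

L̄ = Σ pᵢ·ℓᵢ = 0.20·2 + 0.13·4 + 0.28·4 + 0.04·2 + 0.28·3 + 0.07·2 = 3.1 bits/symbol.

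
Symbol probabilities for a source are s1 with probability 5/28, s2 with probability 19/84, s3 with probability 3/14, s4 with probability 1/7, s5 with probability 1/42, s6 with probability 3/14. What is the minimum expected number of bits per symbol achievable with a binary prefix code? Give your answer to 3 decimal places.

Repeatedly combine the two least-probable nodes; the expected code length is the sum of the merged weights.
merge 1/42 + 1/7 → 1/6
merge 1/6 + 5/28 → 29/84
merge 3/14 + 3/14 → 3/7
merge 19/84 + 29/84 → 4/7
merge 3/7 + 4/7 → 1
L = 1/6 + 29/84 + 3/7 + 4/7 + 1 = 211/84 ≈ 2.512 bits/symbol.

2.512 bits/symbol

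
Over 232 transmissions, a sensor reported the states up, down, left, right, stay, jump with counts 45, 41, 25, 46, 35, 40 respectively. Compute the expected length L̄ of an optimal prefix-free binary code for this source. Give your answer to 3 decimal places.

2.608 bits/symbol

Probabilities are the counts divided by 232.
Repeatedly combine the two least-probable nodes; the expected code length is the sum of the merged weights.
merge 25/232 + 35/232 → 15/58
merge 5/29 + 41/232 → 81/232
merge 45/232 + 23/116 → 91/232
merge 15/58 + 81/232 → 141/232
merge 91/232 + 141/232 → 1
L = 15/58 + 81/232 + 91/232 + 141/232 + 1 = 605/232 ≈ 2.608 bits/symbol.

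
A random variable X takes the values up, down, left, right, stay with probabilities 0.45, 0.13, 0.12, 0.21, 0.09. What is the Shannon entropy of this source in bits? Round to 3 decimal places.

H = −Σ pᵢ log₂ pᵢ.
−0.45·log₂(0.45) = 0.5184
−0.13·log₂(0.13) = 0.3826
−0.12·log₂(0.12) = 0.3671
−0.21·log₂(0.21) = 0.4728
−0.09·log₂(0.09) = 0.3127
Sum ≈ 2.0536 → 2.054 bits.

2.054 bits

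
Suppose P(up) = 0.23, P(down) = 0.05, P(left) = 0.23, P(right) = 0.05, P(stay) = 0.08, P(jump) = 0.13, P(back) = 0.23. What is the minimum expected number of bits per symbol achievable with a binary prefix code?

2.59 bits/symbol

Repeatedly combine the two least-probable nodes; the expected code length is the sum of the merged weights.
merge 1/20 + 1/20 → 1/10
merge 2/25 + 1/10 → 9/50
merge 13/100 + 9/50 → 31/100
merge 23/100 + 23/100 → 23/50
merge 23/100 + 31/100 → 27/50
merge 23/50 + 27/50 → 1
L = 1/10 + 9/50 + 31/100 + 23/50 + 27/50 + 1 = 259/100 = 2.59 bits/symbol.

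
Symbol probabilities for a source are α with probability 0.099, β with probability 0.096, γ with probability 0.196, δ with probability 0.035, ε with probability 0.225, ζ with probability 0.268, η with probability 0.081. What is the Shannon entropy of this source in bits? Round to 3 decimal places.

2.572 bits

H = −Σ pᵢ log₂ pᵢ.
−0.099·log₂(0.099) = 0.3303
−0.096·log₂(0.096) = 0.3246
−0.196·log₂(0.196) = 0.4608
−0.035·log₂(0.035) = 0.1693
−0.225·log₂(0.225) = 0.4842
−0.268·log₂(0.268) = 0.5091
−0.081·log₂(0.081) = 0.2937
Sum ≈ 2.5720 → 2.572 bits.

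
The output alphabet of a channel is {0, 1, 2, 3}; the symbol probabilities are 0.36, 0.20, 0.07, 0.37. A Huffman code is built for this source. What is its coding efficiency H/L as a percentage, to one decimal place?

Entropy H = −Σ p log₂ p ≈ 1.7943 bits.
Huffman merges: 7/100+1/5→27/100; 27/100+9/25→63/100; 37/100+63/100→1. L = 19/10 ≈ 1.9000.
Efficiency = H/L = 1.7943/1.9000 = 94.4%.

94.4%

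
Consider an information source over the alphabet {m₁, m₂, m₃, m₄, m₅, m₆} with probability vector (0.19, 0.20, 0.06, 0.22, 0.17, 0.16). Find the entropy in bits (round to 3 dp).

H = −Σ pᵢ log₂ pᵢ.
−0.19·log₂(0.19) = 0.4552
−0.20·log₂(0.20) = 0.4644
−0.06·log₂(0.06) = 0.2435
−0.22·log₂(0.22) = 0.4806
−0.17·log₂(0.17) = 0.4346
−0.16·log₂(0.16) = 0.4230
Sum ≈ 2.5013 → 2.501 bits.

2.501 bits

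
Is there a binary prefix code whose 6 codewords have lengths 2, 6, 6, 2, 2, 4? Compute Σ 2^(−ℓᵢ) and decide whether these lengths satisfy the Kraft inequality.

0.84375; yes

With common denominator 2^6 = 64: Σ 2^(−ℓᵢ) = 16/64 + 1/64 + 1/64 + 16/64 + 16/64 + 4/64 = 54/64 = 0.84375.
Kraft's inequality requires Σ ≤ 1; here Σ = 0.84375 ≤ 1, so such a prefix code exists.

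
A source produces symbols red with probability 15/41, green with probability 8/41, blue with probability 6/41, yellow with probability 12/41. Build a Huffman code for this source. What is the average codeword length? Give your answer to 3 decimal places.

1.976 bits/symbol

Repeatedly combine the two least-probable nodes; the expected code length is the sum of the merged weights.
merge 6/41 + 8/41 → 14/41
merge 12/41 + 14/41 → 26/41
merge 15/41 + 26/41 → 1
L = 14/41 + 26/41 + 1 = 81/41 ≈ 1.976 bits/symbol.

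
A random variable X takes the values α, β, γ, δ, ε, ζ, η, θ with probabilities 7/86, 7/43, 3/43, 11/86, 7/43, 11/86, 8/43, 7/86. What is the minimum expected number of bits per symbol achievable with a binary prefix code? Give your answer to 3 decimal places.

Repeatedly combine the two least-probable nodes; the expected code length is the sum of the merged weights.
merge 3/43 + 7/86 → 13/86
merge 7/86 + 11/86 → 9/43
merge 11/86 + 13/86 → 12/43
merge 7/43 + 7/43 → 14/43
merge 8/43 + 9/43 → 17/43
merge 12/43 + 14/43 → 26/43
merge 17/43 + 26/43 → 1
L = 13/86 + 9/43 + 12/43 + 14/43 + 17/43 + 26/43 + 1 = 255/86 ≈ 2.965 bits/symbol.

2.965 bits/symbol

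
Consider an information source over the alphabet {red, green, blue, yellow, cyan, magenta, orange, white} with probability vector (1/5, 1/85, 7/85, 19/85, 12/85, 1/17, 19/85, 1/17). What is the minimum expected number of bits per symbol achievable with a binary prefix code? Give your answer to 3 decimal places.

Repeatedly combine the two least-probable nodes; the expected code length is the sum of the merged weights.
merge 1/85 + 1/17 → 6/85
merge 1/17 + 6/85 → 11/85
merge 7/85 + 11/85 → 18/85
merge 12/85 + 1/5 → 29/85
merge 18/85 + 19/85 → 37/85
merge 19/85 + 29/85 → 48/85
merge 37/85 + 48/85 → 1
L = 6/85 + 11/85 + 18/85 + 29/85 + 37/85 + 48/85 + 1 = 234/85 ≈ 2.753 bits/symbol.

2.753 bits/symbol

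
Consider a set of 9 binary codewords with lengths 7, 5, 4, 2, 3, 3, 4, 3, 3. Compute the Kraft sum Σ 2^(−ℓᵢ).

0.9140625

With common denominator 2^7 = 128: Σ 2^(−ℓᵢ) = 1/128 + 4/128 + 8/128 + 32/128 + 16/128 + 16/128 + 8/128 + 16/128 + 16/128 = 117/128 = 0.9140625.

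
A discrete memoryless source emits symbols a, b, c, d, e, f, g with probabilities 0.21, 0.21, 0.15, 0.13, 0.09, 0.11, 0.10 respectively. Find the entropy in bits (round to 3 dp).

2.734 bits

H = −Σ pᵢ log₂ pᵢ.
−0.21·log₂(0.21) = 0.4728
−0.21·log₂(0.21) = 0.4728
−0.15·log₂(0.15) = 0.4105
−0.13·log₂(0.13) = 0.3826
−0.09·log₂(0.09) = 0.3127
−0.11·log₂(0.11) = 0.3503
−0.10·log₂(0.10) = 0.3322
Sum ≈ 2.7340 → 2.734 bits.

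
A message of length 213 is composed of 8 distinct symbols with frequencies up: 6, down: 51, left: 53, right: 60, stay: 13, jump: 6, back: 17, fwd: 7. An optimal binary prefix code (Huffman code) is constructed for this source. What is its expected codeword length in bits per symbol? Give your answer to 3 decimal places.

Probabilities are the counts divided by 213.
Repeatedly combine the two least-probable nodes; the expected code length is the sum of the merged weights.
merge 2/71 + 2/71 → 4/71
merge 7/213 + 4/71 → 19/213
merge 13/213 + 17/213 → 10/71
merge 19/213 + 10/71 → 49/213
merge 49/213 + 17/71 → 100/213
merge 53/213 + 20/71 → 113/213
merge 100/213 + 113/213 → 1
L = 4/71 + 19/213 + 10/71 + 49/213 + 100/213 + 113/213 + 1 = 536/213 ≈ 2.516 bits/symbol.

2.516 bits/symbol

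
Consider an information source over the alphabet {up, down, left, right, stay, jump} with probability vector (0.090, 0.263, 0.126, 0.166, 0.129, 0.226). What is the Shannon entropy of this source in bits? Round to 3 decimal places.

H = −Σ pᵢ log₂ pᵢ.
−0.090·log₂(0.090) = 0.3127
−0.263·log₂(0.263) = 0.5068
−0.126·log₂(0.126) = 0.3766
−0.166·log₂(0.166) = 0.4301
−0.129·log₂(0.129) = 0.3811
−0.226·log₂(0.226) = 0.4849
Sum ≈ 2.4921 → 2.492 bits.

2.492 bits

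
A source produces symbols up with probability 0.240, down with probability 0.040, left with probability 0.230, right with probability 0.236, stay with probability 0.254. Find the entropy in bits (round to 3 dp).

H = −Σ pᵢ log₂ pᵢ.
−0.240·log₂(0.240) = 0.4941
−0.040·log₂(0.040) = 0.1858
−0.230·log₂(0.230) = 0.4877
−0.236·log₂(0.236) = 0.4916
−0.254·log₂(0.254) = 0.5022
Sum ≈ 2.1614 → 2.161 bits.

2.161 bits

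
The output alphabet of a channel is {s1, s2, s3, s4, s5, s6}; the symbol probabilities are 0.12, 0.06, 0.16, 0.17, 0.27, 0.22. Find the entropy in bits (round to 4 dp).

H = −Σ pᵢ log₂ pᵢ.
−0.12·log₂(0.12) = 0.3671
−0.06·log₂(0.06) = 0.2435
−0.16·log₂(0.16) = 0.4230
−0.17·log₂(0.17) = 0.4346
−0.27·log₂(0.27) = 0.5100
−0.22·log₂(0.22) = 0.4806
Sum ≈ 2.4588 → 2.4588 bits.

2.4588 bits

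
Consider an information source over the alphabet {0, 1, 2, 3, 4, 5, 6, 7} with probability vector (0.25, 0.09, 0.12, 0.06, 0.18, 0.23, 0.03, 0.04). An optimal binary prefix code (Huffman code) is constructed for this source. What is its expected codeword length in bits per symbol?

2.72 bits/symbol

Repeatedly combine the two least-probable nodes; the expected code length is the sum of the merged weights.
merge 3/100 + 1/25 → 7/100
merge 3/50 + 7/100 → 13/100
merge 9/100 + 3/25 → 21/100
merge 13/100 + 9/50 → 31/100
merge 21/100 + 23/100 → 11/25
merge 1/4 + 31/100 → 14/25
merge 11/25 + 14/25 → 1
L = 7/100 + 13/100 + 21/100 + 31/100 + 11/25 + 14/25 + 1 = 68/25 = 2.72 bits/symbol.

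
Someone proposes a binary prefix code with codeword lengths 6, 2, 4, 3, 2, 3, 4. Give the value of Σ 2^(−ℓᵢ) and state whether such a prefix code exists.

0.890625; yes

With common denominator 2^6 = 64: Σ 2^(−ℓᵢ) = 1/64 + 16/64 + 4/64 + 8/64 + 16/64 + 8/64 + 4/64 = 57/64 = 0.890625.
Kraft's inequality requires Σ ≤ 1; here Σ = 0.890625 ≤ 1, so such a prefix code exists.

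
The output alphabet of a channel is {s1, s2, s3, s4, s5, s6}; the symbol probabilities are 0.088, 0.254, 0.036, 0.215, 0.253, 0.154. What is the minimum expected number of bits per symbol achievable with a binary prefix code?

2.402 bits/symbol

Repeatedly combine the two least-probable nodes; the expected code length is the sum of the merged weights.
merge 9/250 + 11/125 → 31/250
merge 31/250 + 77/500 → 139/500
merge 43/200 + 253/1000 → 117/250
merge 127/500 + 139/500 → 133/250
merge 117/250 + 133/250 → 1
L = 31/250 + 139/500 + 117/250 + 133/250 + 1 = 1201/500 = 2.402 bits/symbol.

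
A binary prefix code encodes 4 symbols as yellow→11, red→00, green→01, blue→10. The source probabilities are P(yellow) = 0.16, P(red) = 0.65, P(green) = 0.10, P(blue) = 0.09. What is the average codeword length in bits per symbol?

L̄ = Σ pᵢ·ℓᵢ = 0.16·2 + 0.65·2 + 0.10·2 + 0.09·2 = 2 bits/symbol.

2 bits/symbol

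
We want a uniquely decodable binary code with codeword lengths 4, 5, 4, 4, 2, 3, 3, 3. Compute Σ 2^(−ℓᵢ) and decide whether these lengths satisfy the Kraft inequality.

0.84375; yes

With common denominator 2^5 = 32: Σ 2^(−ℓᵢ) = 2/32 + 1/32 + 2/32 + 2/32 + 8/32 + 4/32 + 4/32 + 4/32 = 27/32 = 0.84375.
Kraft's inequality requires Σ ≤ 1; here Σ = 0.84375 ≤ 1, so such a prefix code exists.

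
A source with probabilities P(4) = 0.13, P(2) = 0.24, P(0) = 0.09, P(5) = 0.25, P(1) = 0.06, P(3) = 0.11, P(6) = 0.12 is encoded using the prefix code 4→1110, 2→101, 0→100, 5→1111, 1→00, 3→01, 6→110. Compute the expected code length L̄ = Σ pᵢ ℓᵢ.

3.21 bits/symbol

L̄ = Σ pᵢ·ℓᵢ = 0.13·4 + 0.24·3 + 0.09·3 + 0.25·4 + 0.06·2 + 0.11·2 + 0.12·3 = 3.21 bits/symbol.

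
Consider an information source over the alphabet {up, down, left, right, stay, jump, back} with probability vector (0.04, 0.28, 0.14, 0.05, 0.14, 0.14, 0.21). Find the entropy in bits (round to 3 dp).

H = −Σ pᵢ log₂ pᵢ.
−0.04·log₂(0.04) = 0.1858
−0.28·log₂(0.28) = 0.5142
−0.14·log₂(0.14) = 0.3971
−0.05·log₂(0.05) = 0.2161
−0.14·log₂(0.14) = 0.3971
−0.14·log₂(0.14) = 0.3971
−0.21·log₂(0.21) = 0.4728
Sum ≈ 2.5802 → 2.580 bits.

2.580 bits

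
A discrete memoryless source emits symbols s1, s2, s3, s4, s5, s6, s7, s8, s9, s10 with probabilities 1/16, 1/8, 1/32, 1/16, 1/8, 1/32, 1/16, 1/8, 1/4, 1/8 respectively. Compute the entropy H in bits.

Each probability is a power of 1/2, so log₂(1/p) is an integer.
H = Σ p·log₂(1/p) = 1/16·4 + 1/8·3 + 1/32·5 + 1/16·4 + 1/8·3 + 1/32·5 + 1/16·4 + 1/8·3 + 1/4·2 + 1/8·3 = 3.0625 bits.

3.0625 bits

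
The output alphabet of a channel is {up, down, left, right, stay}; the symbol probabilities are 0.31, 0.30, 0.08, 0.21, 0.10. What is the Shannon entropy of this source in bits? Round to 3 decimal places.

2.141 bits

H = −Σ pᵢ log₂ pᵢ.
−0.31·log₂(0.31) = 0.5238
−0.30·log₂(0.30) = 0.5211
−0.08·log₂(0.08) = 0.2915
−0.21·log₂(0.21) = 0.4728
−0.10·log₂(0.10) = 0.3322
Sum ≈ 2.1414 → 2.141 bits.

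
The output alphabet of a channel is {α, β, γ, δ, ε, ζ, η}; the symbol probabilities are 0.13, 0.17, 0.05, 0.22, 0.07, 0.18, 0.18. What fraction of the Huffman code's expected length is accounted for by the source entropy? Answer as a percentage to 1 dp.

98.3%

Entropy H = −Σ p log₂ p ≈ 2.6731 bits.
Huffman merges: 1/20+7/100→3/25; 3/25+13/100→1/4; 17/100+9/50→7/20; 9/50+11/50→2/5; 1/4+7/20→3/5; 2/5+3/5→1. L = 68/25 ≈ 2.7200.
Efficiency = H/L = 2.6731/2.7200 = 98.3%.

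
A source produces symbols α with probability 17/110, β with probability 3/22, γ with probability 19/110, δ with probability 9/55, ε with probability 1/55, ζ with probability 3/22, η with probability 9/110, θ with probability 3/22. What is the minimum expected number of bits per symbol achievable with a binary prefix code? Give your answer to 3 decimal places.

2.927 bits/symbol

Repeatedly combine the two least-probable nodes; the expected code length is the sum of the merged weights.
merge 1/55 + 9/110 → 1/10
merge 1/10 + 3/22 → 13/55
merge 3/22 + 3/22 → 3/11
merge 17/110 + 9/55 → 7/22
merge 19/110 + 13/55 → 9/22
merge 3/11 + 7/22 → 13/22
merge 9/22 + 13/22 → 1
L = 1/10 + 13/55 + 3/11 + 7/22 + 9/22 + 13/22 + 1 = 161/55 ≈ 2.927 bits/symbol.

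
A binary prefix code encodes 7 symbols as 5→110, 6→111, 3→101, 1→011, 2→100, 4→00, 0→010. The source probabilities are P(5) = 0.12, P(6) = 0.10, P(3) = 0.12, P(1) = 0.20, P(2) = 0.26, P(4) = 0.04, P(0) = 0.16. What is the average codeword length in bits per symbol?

2.96 bits/symbol

L̄ = Σ pᵢ·ℓᵢ = 0.12·3 + 0.10·3 + 0.12·3 + 0.20·3 + 0.26·3 + 0.04·2 + 0.16·3 = 2.96 bits/symbol.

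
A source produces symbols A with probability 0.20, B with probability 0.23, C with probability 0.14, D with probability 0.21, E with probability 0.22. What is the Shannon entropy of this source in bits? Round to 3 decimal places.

2.303 bits

H = −Σ pᵢ log₂ pᵢ.
−0.20·log₂(0.20) = 0.4644
−0.23·log₂(0.23) = 0.4877
−0.14·log₂(0.14) = 0.3971
−0.21·log₂(0.21) = 0.4728
−0.22·log₂(0.22) = 0.4806
Sum ≈ 2.3026 → 2.303 bits.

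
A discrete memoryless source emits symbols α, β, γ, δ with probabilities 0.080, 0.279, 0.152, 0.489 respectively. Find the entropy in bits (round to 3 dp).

1.723 bits

H = −Σ pᵢ log₂ pᵢ.
−0.080·log₂(0.080) = 0.2915
−0.279·log₂(0.279) = 0.5138
−0.152·log₂(0.152) = 0.4131
−0.489·log₂(0.489) = 0.5047
Sum ≈ 1.7231 → 1.723 bits.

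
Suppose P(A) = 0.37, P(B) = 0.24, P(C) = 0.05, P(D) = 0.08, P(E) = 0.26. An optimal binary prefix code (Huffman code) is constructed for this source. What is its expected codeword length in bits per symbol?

2.13 bits/symbol

Repeatedly combine the two least-probable nodes; the expected code length is the sum of the merged weights.
merge 1/20 + 2/25 → 13/100
merge 13/100 + 6/25 → 37/100
merge 13/50 + 37/100 → 63/100
merge 37/100 + 63/100 → 1
L = 13/100 + 37/100 + 63/100 + 1 = 213/100 = 2.13 bits/symbol.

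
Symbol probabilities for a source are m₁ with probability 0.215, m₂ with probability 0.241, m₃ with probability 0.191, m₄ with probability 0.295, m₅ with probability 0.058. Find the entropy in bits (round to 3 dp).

H = −Σ pᵢ log₂ pᵢ.
−0.215·log₂(0.215) = 0.4768
−0.241·log₂(0.241) = 0.4947
−0.191·log₂(0.191) = 0.4562
−0.295·log₂(0.295) = 0.5196
−0.058·log₂(0.058) = 0.2383
Sum ≈ 2.1855 → 2.186 bits.

2.186 bits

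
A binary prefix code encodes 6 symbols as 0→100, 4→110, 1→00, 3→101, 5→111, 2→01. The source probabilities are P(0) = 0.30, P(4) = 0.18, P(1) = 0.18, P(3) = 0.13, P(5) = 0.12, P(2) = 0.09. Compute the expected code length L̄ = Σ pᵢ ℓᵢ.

2.73 bits/symbol

L̄ = Σ pᵢ·ℓᵢ = 0.30·3 + 0.18·3 + 0.18·2 + 0.13·3 + 0.12·3 + 0.09·2 = 2.73 bits/symbol.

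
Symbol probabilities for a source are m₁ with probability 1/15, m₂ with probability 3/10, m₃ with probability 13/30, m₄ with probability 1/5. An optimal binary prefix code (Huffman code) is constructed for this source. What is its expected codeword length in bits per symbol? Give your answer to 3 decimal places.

1.833 bits/symbol

Repeatedly combine the two least-probable nodes; the expected code length is the sum of the merged weights.
merge 1/15 + 1/5 → 4/15
merge 4/15 + 3/10 → 17/30
merge 13/30 + 17/30 → 1
L = 4/15 + 17/30 + 1 = 11/6 ≈ 1.833 bits/symbol.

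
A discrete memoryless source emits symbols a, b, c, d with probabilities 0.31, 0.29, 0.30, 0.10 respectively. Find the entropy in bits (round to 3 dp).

H = −Σ pᵢ log₂ pᵢ.
−0.31·log₂(0.31) = 0.5238
−0.29·log₂(0.29) = 0.5179
−0.30·log₂(0.30) = 0.5211
−0.10·log₂(0.10) = 0.3322
Sum ≈ 1.8950 → 1.895 bits.

1.895 bits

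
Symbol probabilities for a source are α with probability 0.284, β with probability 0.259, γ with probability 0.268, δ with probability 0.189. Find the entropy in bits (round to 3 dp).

1.984 bits

H = −Σ pᵢ log₂ pᵢ.
−0.284·log₂(0.284) = 0.5158
−0.259·log₂(0.259) = 0.5048
−0.268·log₂(0.268) = 0.5091
−0.189·log₂(0.189) = 0.4543
Sum ≈ 1.9839 → 1.984 bits.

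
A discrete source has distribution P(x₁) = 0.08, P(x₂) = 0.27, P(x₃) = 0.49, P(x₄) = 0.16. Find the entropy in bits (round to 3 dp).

1.729 bits

H = −Σ pᵢ log₂ pᵢ.
−0.08·log₂(0.08) = 0.2915
−0.27·log₂(0.27) = 0.5100
−0.49·log₂(0.49) = 0.5043
−0.16·log₂(0.16) = 0.4230
Sum ≈ 1.7288 → 1.729 bits.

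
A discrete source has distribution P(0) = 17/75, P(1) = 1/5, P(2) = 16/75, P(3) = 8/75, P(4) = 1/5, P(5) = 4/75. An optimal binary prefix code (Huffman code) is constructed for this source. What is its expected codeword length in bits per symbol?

Repeatedly combine the two least-probable nodes; the expected code length is the sum of the merged weights.
merge 4/75 + 8/75 → 4/25
merge 4/25 + 1/5 → 9/25
merge 1/5 + 16/75 → 31/75
merge 17/75 + 9/25 → 44/75
merge 31/75 + 44/75 → 1
L = 4/25 + 9/25 + 31/75 + 44/75 + 1 = 63/25 = 2.52 bits/symbol.

2.52 bits/symbol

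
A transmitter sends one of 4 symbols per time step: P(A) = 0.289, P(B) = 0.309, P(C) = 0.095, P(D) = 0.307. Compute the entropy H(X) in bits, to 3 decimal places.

H = −Σ pᵢ log₂ pᵢ.
−0.289·log₂(0.289) = 0.5176
−0.309·log₂(0.309) = 0.5235
−0.095·log₂(0.095) = 0.3226
−0.307·log₂(0.307) = 0.5230
Sum ≈ 1.8867 → 1.887 bits.

1.887 bits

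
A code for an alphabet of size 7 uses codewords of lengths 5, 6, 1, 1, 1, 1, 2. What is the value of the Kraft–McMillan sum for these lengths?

With common denominator 2^6 = 64: Σ 2^(−ℓᵢ) = 2/64 + 1/64 + 32/64 + 32/64 + 32/64 + 32/64 + 16/64 = 147/64 = 2.296875.

2.296875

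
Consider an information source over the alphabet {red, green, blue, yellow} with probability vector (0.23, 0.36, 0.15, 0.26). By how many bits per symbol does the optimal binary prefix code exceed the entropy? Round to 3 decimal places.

Entropy H = −Σ p log₂ p ≈ 1.9341 bits.
Huffman merges: 3/20+23/100→19/50; 13/50+9/25→31/50; 19/50+31/50→1. L = 2 ≈ 2.0000.
L − H = 2.0000 − 1.9341 = 0.066 bits.

0.066 bits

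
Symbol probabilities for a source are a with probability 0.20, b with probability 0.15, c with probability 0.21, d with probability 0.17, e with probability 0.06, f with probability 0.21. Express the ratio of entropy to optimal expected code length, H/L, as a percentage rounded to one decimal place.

Entropy H = −Σ p log₂ p ≈ 2.4987 bits.
Huffman merges: 3/50+3/20→21/100; 17/100+1/5→37/100; 21/100+21/100→21/50; 21/100+37/100→29/50; 21/50+29/50→1. L = 129/50 ≈ 2.5800.
Efficiency = H/L = 2.4987/2.5800 = 96.8%.

96.8%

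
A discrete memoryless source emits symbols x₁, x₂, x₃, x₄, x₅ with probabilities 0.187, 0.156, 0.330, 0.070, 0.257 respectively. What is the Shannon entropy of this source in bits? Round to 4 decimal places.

2.1706 bits

H = −Σ pᵢ log₂ pᵢ.
−0.187·log₂(0.187) = 0.4523
−0.156·log₂(0.156) = 0.4181
−0.330·log₂(0.330) = 0.5278
−0.070·log₂(0.070) = 0.2686
−0.257·log₂(0.257) = 0.5038
Sum ≈ 2.1706 → 2.1706 bits.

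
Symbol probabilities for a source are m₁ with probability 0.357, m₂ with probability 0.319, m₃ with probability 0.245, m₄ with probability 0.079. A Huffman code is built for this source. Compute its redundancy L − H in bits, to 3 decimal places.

Entropy H = −Σ p log₂ p ≈ 1.8428 bits.
Huffman merges: 79/1000+49/200→81/250; 319/1000+81/250→643/1000; 357/1000+643/1000→1. L = 1967/1000 ≈ 1.9670.
L − H = 1.9670 − 1.8428 = 0.124 bits.

0.124 bits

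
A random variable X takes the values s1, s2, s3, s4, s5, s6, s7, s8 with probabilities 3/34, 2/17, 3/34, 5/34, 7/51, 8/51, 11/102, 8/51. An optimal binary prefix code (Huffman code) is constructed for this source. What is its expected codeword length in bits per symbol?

3 bits/symbol

Repeatedly combine the two least-probable nodes; the expected code length is the sum of the merged weights.
merge 3/34 + 3/34 → 3/17
merge 11/102 + 2/17 → 23/102
merge 7/51 + 5/34 → 29/102
merge 8/51 + 8/51 → 16/51
merge 3/17 + 23/102 → 41/102
merge 29/102 + 16/51 → 61/102
merge 41/102 + 61/102 → 1
L = 3/17 + 23/102 + 29/102 + 16/51 + 41/102 + 61/102 + 1 = 3 bits/symbol.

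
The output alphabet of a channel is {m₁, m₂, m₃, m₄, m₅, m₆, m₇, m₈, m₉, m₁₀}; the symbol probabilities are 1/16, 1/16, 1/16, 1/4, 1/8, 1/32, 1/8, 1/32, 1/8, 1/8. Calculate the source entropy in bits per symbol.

Each probability is a power of 1/2, so log₂(1/p) is an integer.
H = Σ p·log₂(1/p) = 1/16·4 + 1/16·4 + 1/16·4 + 1/4·2 + 1/8·3 + 1/32·5 + 1/8·3 + 1/32·5 + 1/8·3 + 1/8·3 = 3.0625 bits.

3.0625 bits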